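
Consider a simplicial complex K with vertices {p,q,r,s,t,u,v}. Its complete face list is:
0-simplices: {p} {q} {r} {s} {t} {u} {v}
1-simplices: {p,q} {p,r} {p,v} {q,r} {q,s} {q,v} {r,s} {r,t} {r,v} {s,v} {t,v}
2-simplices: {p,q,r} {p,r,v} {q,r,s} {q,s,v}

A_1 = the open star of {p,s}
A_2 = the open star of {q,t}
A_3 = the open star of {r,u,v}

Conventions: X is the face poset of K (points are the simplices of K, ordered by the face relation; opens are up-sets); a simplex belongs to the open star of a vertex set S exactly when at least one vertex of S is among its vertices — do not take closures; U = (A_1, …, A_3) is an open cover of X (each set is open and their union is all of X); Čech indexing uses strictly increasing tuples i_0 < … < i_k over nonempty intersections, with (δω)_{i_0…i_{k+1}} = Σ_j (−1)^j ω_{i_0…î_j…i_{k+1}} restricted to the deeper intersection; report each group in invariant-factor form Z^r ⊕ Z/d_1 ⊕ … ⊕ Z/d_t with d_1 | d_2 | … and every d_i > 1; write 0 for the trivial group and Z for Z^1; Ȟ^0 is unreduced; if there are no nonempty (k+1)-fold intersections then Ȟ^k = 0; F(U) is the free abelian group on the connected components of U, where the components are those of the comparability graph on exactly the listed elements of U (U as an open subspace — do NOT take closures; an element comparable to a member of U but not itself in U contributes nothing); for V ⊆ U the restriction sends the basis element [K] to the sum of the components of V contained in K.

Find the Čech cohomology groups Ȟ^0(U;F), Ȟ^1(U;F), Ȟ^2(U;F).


Ȟ^0 ≅ Z^2, Ȟ^1 ≅ Z^2, Ȟ^2 ≅ 0

nerve simplices:
  A1={{p},{s},{p,q},{p,r},{p,v},{q,s},{r,s},{s,v},{p,q,r},{p,r,v},{q,r,s},{q,s,v}} A2={{q},{t},{p,q},{q,r},{q,s},{q,v},{r,t},{t,v},{p,q,r},{q,r,s},{q,s,v}} A3={{r},{u},{v},{p,r},{p,v},{q,r},{q,v},{r,s},{r,t},{r,v},{s,v},{t,v},{p,q,r},{p,r,v},{q,r,s},{q,s,v}}
  A12={{p,q},{q,s},{p,q,r},{q,r,s},{q,s,v}} A13={{p,r},{p,v},{r,s},{s,v},{p,q,r},{p,r,v},{q,r,s},{q,s,v}} A23={{q,r},{q,v},{r,t},{t,v},{p,q,r},{q,r,s},{q,s,v}}
  A123={{p,q,r},{q,r,s},{q,s,v}}
components per intersection:
  A1: {{p},{p,q},{p,r},{p,v},{p,q,r},{p,r,v}} {{s},{q,s},{r,s},{s,v},{q,r,s},{q,s,v}}
  A2: {{q},{p,q},{q,r},{q,s},{q,v},{p,q,r},{q,r,s},{q,s,v}} {{t},{r,t},{t,v}}
  A3: {{r},{v},{p,r},{p,v},{q,r},{q,v},{r,s},{r,t},{r,v},{s,v},{t,v},{p,q,r},{p,r,v},{q,r,s},{q,s,v}} {{u}}
  A12: {{p,q},{p,q,r}} {{q,s},{q,r,s},{q,s,v}}
  A13: {{p,r},{p,v},{p,q,r},{p,r,v}} {{r,s},{q,r,s}} {{s,v},{q,s,v}}
  A23: {{q,r},{p,q,r},{q,r,s}} {{q,v},{q,s,v}} {{r,t}} {{t,v}}
  A123: {{p,q,r}} {{q,r,s}} {{q,s,v}}
C dims 6,9,3; δ0: rk 4, SNF 1^4; δ1: rk 3, SNF 1^3
degree 0: 6−4−0 = 2 → Ȟ^0 ≅ Z^2
degree 1: 9−3−4 = 2 → Ȟ^1 ≅ Z^2
degree 2: 3−0−3 = 0 → Ȟ^2 ≅ 0


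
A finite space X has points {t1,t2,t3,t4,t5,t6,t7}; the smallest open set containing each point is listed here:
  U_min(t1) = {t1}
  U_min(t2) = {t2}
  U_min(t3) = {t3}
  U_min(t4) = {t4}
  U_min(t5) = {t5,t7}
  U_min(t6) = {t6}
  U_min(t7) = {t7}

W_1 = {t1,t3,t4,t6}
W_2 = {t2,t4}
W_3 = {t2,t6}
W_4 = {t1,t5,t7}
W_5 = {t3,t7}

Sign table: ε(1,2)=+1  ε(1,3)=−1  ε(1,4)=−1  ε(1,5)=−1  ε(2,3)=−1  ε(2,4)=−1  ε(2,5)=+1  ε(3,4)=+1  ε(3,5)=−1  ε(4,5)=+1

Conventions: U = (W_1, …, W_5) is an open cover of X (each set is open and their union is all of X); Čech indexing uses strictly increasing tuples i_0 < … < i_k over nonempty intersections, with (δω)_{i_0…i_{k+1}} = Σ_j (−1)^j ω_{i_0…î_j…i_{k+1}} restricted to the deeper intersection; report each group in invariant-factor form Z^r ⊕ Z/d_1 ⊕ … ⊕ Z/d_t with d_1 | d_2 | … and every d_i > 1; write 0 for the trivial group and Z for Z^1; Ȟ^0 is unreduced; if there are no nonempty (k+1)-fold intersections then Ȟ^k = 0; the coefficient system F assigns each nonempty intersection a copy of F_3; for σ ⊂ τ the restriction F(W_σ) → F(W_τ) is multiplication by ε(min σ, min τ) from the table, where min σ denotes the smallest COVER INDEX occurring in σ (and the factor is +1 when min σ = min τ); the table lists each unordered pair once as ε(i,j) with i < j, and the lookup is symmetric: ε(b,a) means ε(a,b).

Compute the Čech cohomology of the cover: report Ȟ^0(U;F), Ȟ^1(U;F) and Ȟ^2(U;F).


Ȟ^0 ≅ Z/3, Ȟ^1 ≅ Z/3 ⊕ Z/3 and Ȟ^2 ≅ 0

cover nerve:
  W12={t4} W13={t6} W14={t1} W15={t3} W23={t2} W45={t7}
C dims 5,6; δ0: rk_F3 4
Ȟ^0: (5−4)−0=1 ⇒ Z/3
Ȟ^1: (6−0)−4=2 ⇒ Z/3 ⊕ Z/3
Ȟ^2: (0−0)−0=0 ⇒ 0


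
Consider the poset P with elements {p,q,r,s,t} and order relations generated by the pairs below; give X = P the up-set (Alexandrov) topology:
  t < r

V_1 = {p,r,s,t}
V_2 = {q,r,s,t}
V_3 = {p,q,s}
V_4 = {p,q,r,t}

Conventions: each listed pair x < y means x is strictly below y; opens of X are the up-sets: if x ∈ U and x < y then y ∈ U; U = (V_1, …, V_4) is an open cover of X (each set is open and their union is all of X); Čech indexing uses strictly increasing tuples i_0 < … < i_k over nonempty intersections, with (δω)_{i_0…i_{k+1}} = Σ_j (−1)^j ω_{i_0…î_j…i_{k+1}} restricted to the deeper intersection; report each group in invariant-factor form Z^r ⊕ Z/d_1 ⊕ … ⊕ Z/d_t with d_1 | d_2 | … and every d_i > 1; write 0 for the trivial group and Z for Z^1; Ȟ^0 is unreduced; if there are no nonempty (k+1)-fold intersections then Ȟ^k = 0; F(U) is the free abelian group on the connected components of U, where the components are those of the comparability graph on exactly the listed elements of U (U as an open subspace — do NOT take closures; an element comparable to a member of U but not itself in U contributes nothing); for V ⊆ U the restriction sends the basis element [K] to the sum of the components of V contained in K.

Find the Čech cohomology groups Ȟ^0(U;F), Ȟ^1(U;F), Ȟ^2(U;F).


nerve of the cover:
  V12={r,s,t} V13={p,s} V14={p,r,t} V23={q,s} V24={q,r,t} V34={p,q}
  V123={s} V124={r,t} V134={p} V234={q}
components per intersection:
  V1: {p} {r,t} {s}
  V2: {q} {r,t} {s}
  V3: {p} {q} {s}
  V4: {p} {q} {r,t}
  V12: {r,t} {s}
  V13: {p} {s}
  V14: {p} {r,t}
  V23: {q} {s}
  V24: {q} {r,t}
  V34: {p} {q}
  V123: {s}
  V124: {r,t}
  V134: {p}
  V234: {q}
C dims 12,12,4; δ0: rk 8, SNF 1^8; δ1: rk 4, SNF 1^4
Ȟ^0 = (12 − 8) − 0 = 4, so Ȟ^0 ≅ Z^4
Ȟ^1 = (12 − 4) − 8 = 0, so Ȟ^1 ≅ 0
Ȟ^2 = (4 − 0) − 4 = 0, so Ȟ^2 ≅ 0

Ȟ^0 = Z^4; Ȟ^1 = 0; Ȟ^2 = 0


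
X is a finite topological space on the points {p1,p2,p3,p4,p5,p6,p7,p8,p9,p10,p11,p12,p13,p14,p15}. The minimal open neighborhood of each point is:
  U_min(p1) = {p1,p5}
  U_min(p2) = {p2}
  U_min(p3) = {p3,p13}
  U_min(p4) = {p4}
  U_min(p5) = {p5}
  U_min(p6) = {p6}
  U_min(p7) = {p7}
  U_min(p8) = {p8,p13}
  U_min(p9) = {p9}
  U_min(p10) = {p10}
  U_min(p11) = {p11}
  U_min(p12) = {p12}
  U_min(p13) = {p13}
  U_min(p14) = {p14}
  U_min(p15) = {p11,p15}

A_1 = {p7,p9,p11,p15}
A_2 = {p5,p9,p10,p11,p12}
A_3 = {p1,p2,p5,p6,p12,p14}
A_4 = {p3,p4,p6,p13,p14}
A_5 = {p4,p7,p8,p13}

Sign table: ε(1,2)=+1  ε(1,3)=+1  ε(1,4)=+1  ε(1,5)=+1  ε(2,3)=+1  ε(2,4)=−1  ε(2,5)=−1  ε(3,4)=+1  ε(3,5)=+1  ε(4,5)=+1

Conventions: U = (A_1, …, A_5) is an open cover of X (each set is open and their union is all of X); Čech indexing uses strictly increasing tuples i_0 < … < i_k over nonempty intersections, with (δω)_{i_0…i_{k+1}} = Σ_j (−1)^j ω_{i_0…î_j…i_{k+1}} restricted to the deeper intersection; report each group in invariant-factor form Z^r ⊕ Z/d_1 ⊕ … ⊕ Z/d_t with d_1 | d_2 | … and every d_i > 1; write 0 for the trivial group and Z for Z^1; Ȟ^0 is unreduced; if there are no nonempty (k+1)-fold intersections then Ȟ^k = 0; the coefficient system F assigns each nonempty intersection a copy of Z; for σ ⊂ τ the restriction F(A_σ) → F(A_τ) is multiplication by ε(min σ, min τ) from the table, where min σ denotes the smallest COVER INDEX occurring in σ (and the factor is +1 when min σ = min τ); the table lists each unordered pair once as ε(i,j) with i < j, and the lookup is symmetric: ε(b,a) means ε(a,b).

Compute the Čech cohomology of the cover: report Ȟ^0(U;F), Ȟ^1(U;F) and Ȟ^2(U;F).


intersection data:
  A12={p9,p11} A15={p7} A23={p5,p12} A34={p6,p14} A45={p4,p13}
C dims 5,5; δ0: rk 4, SNF 1^4
Ȟ^0 = (5 − 4) − 0 = 1, so Ȟ^0 ≅ Z
Ȟ^1 = (5 − 0) − 4 = 1, so Ȟ^1 ≅ Z
Ȟ^2 = (0 − 0) − 0 = 0, so Ȟ^2 ≅ 0

Ȟ^0 ≅ Z,  Ȟ^1 ≅ Z,  Ȟ^2 ≅ 0


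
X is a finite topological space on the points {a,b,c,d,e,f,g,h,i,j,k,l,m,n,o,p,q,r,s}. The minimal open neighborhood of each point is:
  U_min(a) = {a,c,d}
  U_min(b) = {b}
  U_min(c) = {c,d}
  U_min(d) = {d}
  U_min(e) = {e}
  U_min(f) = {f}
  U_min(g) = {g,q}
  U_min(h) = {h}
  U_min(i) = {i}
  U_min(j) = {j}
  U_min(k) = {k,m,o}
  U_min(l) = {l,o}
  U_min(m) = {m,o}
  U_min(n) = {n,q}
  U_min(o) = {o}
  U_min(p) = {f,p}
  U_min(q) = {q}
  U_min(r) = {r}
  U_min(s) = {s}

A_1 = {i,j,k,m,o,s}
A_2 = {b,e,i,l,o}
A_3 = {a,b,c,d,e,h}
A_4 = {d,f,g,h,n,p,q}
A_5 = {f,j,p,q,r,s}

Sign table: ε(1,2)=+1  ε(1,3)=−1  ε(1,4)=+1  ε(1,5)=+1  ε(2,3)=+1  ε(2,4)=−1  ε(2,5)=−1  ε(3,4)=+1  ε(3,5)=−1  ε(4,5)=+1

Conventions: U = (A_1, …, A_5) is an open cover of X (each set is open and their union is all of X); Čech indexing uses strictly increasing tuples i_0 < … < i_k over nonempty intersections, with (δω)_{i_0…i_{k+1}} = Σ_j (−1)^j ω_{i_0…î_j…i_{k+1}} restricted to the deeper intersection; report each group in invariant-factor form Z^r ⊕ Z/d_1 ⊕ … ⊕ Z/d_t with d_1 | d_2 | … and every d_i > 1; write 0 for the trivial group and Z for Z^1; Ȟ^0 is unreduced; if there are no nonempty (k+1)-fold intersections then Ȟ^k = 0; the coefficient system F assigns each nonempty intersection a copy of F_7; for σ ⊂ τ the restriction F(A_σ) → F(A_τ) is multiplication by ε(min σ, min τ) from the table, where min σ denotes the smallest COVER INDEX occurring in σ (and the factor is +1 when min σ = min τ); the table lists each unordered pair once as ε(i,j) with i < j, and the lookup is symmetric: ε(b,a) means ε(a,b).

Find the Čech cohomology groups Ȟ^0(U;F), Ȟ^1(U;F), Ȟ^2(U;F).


intersection data:
  A12={i,o} A15={j,s} A23={b,e} A34={d,h} A45={f,p,q}
C dims 5,5; δ0: rk_F7 4
Ȟ^0 = (5 − 4) − 0 = 1, so Ȟ^0 ≅ Z/7
Ȟ^1 = (5 − 0) − 4 = 1, so Ȟ^1 ≅ Z/7
Ȟ^2 = (0 − 0) − 0 = 0, so Ȟ^2 ≅ 0

Ȟ^0 = Z/7, Ȟ^1 = Z/7 and Ȟ^2 = 0


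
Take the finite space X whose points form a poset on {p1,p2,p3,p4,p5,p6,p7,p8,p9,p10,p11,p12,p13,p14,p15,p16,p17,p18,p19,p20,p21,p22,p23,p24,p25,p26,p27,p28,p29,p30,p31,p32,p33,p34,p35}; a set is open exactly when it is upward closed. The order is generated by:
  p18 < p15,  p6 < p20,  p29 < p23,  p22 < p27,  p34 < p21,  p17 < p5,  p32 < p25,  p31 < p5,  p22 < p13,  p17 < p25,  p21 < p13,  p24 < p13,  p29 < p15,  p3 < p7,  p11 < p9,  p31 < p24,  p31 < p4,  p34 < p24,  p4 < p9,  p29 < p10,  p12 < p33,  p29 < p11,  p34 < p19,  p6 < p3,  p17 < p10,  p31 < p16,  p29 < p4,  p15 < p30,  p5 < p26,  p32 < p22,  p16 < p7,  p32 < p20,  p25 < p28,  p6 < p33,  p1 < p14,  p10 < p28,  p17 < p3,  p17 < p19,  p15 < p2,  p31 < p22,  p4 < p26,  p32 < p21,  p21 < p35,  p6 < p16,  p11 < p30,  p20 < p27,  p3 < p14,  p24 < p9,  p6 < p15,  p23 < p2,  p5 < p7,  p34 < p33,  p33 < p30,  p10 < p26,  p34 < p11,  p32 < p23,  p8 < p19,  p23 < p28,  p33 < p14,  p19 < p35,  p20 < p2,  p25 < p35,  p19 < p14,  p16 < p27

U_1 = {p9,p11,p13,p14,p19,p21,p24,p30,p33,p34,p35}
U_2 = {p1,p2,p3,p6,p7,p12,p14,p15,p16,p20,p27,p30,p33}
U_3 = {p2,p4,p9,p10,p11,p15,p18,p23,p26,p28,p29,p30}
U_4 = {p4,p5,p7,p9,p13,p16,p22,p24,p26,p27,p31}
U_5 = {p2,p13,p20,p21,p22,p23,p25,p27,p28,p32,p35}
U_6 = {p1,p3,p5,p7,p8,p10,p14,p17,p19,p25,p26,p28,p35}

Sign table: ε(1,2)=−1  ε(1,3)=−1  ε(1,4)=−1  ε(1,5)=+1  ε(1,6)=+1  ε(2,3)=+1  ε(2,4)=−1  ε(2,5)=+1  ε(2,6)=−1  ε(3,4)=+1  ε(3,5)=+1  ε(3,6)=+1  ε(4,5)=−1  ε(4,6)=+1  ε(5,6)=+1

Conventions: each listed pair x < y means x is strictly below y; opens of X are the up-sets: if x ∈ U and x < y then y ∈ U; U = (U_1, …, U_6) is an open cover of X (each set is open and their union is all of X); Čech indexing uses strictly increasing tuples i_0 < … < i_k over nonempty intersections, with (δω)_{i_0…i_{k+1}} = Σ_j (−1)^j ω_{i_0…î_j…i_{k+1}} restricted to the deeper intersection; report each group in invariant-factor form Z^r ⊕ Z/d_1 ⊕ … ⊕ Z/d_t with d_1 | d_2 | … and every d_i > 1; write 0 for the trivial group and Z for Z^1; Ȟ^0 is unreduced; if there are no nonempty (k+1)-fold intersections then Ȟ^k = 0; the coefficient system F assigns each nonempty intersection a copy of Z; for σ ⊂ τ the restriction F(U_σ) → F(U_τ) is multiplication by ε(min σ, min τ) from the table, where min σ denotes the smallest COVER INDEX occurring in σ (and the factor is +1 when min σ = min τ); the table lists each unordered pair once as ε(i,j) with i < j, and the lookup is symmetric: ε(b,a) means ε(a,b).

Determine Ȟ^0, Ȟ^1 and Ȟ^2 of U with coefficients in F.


Ȟ^0(U;F) ≅ 0,  Ȟ^1(U;F) ≅ Z/2,  Ȟ^2(U;F) ≅ Z

nerve of the cover:
  U12={p14,p30,p33} U13={p9,p11,p30} U14={p9,p13,p24} U15={p13,p21,p35} U16={p14,p19,p35} U23={p2,p15,p30} U24={p7,p16,p27} U25={p2,p20,p27} U26={p1,p3,p7,p14} U34={p4,p9,p26} U35={p2,p23,p28} U36={p10,p26,p28} U45={p13,p22,p27} U46={p5,p7,p26} U56={p25,p28,p35}
  U123={p30} U126={p14} U134={p9} U145={p13} U156={p35} U235={p2} U245={p27} U246={p7} U346={p26} U356={p28}
C dims 6,15,10; δ0: rk 6, SNF 1^5·2; δ1: rk 9, SNF 1^9
Ȟ^0 = (6 − 6) − 0 = 0, so Ȟ^0 ≅ 0
Ȟ^1 = (15 − 9) − 6 = 0 plus torsion [2], so Ȟ^1 ≅ Z/2
Ȟ^2 = (10 − 0) − 9 = 1, so Ȟ^2 ≅ Z


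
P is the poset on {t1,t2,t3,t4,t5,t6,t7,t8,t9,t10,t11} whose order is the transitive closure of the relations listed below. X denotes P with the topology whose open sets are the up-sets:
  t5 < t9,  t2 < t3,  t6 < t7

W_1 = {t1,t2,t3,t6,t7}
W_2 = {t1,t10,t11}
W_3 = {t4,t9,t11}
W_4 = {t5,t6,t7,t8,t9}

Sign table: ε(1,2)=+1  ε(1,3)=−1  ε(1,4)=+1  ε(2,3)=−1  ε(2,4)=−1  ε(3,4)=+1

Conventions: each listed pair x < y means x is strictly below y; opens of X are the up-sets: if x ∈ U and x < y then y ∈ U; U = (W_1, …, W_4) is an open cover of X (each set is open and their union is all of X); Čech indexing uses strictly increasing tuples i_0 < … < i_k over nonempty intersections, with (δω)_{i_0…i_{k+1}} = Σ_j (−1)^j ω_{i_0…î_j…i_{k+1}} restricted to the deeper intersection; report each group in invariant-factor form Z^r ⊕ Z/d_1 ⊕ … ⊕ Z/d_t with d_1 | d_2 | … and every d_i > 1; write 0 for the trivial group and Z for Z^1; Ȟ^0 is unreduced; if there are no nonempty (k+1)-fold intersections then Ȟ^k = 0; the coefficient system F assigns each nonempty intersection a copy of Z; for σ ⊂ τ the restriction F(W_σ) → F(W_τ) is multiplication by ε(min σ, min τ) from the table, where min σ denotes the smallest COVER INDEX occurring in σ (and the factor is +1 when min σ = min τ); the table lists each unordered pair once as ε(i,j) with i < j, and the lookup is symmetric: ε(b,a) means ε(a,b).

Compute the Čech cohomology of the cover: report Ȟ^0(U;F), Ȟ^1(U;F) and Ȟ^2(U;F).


Ȟ^0(U;F) ≅ 0, Ȟ^1(U;F) ≅ Z/2 and Ȟ^2(U;F) ≅ 0

cover nerve:
  W12={t1} W14={t6,t7} W23={t11} W34={t9}
C dims 4,4; δ0: rk 4, SNF 1^3·2
Ȟ^0: (4−4)−0=0 ⇒ 0
Ȟ^1: (4−0)−4=0 plus torsion [2] ⇒ Z/2
Ȟ^2: (0−0)−0=0 ⇒ 0


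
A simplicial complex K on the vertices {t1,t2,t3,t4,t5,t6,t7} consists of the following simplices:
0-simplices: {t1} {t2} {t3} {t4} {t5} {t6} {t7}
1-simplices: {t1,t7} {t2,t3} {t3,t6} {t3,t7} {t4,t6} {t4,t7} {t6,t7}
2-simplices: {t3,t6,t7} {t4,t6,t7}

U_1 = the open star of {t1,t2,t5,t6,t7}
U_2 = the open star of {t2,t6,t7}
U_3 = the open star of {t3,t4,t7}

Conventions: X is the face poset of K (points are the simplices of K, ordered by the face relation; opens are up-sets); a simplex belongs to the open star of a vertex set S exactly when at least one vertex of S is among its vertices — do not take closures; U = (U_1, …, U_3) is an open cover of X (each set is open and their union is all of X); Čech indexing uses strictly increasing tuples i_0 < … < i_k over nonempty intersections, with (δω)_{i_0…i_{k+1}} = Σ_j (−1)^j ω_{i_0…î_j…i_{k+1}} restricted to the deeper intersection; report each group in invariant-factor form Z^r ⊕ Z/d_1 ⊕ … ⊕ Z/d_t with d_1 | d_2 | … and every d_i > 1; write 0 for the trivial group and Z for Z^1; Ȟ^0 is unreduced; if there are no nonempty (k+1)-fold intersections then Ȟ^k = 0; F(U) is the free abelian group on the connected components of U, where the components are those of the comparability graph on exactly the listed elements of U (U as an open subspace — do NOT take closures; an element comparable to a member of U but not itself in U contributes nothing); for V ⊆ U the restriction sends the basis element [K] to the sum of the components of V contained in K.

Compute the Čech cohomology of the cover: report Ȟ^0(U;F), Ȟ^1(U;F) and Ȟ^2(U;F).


nerve of the cover:
  U1={{t1},{t2},{t5},{t6},{t7},{t1,t7},{t2,t3},{t3,t6},{t3,t7},{t4,t6},{t4,t7},{t6,t7},{t3,t6,t7},{t4,t6,t7}} U2={{t2},{t6},{t7},{t1,t7},{t2,t3},{t3,t6},{t3,t7},{t4,t6},{t4,t7},{t6,t7},{t3,t6,t7},{t4,t6,t7}} U3={{t3},{t4},{t7},{t1,t7},{t2,t3},{t3,t6},{t3,t7},{t4,t6},{t4,t7},{t6,t7},{t3,t6,t7},{t4,t6,t7}}
  U12={{t2},{t6},{t7},{t1,t7},{t2,t3},{t3,t6},{t3,t7},{t4,t6},{t4,t7},{t6,t7},{t3,t6,t7},{t4,t6,t7}} U13={{t7},{t1,t7},{t2,t3},{t3,t6},{t3,t7},{t4,t6},{t4,t7},{t6,t7},{t3,t6,t7},{t4,t6,t7}} U23={{t7},{t1,t7},{t2,t3},{t3,t6},{t3,t7},{t4,t6},{t4,t7},{t6,t7},{t3,t6,t7},{t4,t6,t7}}
  U123={{t7},{t1,t7},{t2,t3},{t3,t6},{t3,t7},{t4,t6},{t4,t7},{t6,t7},{t3,t6,t7},{t4,t6,t7}}
components per intersection:
  U1: {{t1},{t6},{t7},{t1,t7},{t3,t6},{t3,t7},{t4,t6},{t4,t7},{t6,t7},{t3,t6,t7},{t4,t6,t7}} {{t2},{t2,t3}} {{t5}}
  U2: {{t2},{t2,t3}} {{t6},{t7},{t1,t7},{t3,t6},{t3,t7},{t4,t6},{t4,t7},{t6,t7},{t3,t6,t7},{t4,t6,t7}}
  U3: {{t3},{t4},{t7},{t1,t7},{t2,t3},{t3,t6},{t3,t7},{t4,t6},{t4,t7},{t6,t7},{t3,t6,t7},{t4,t6,t7}}
  U12: {{t2},{t2,t3}} {{t6},{t7},{t1,t7},{t3,t6},{t3,t7},{t4,t6},{t4,t7},{t6,t7},{t3,t6,t7},{t4,t6,t7}}
  U13: {{t7},{t1,t7},{t3,t6},{t3,t7},{t4,t6},{t4,t7},{t6,t7},{t3,t6,t7},{t4,t6,t7}} {{t2,t3}}
  U23: {{t7},{t1,t7},{t3,t6},{t3,t7},{t4,t6},{t4,t7},{t6,t7},{t3,t6,t7},{t4,t6,t7}} {{t2,t3}}
  U123: {{t7},{t1,t7},{t3,t6},{t3,t7},{t4,t6},{t4,t7},{t6,t7},{t3,t6,t7},{t4,t6,t7}} {{t2,t3}}
C dims 6,6,2; δ0: rk 4, SNF 1^4; δ1: rk 2, SNF 1^2
Ȟ^0 = (6 − 4) − 0 = 2, so Ȟ^0 ≅ Z^2
Ȟ^1 = (6 − 2) − 4 = 0, so Ȟ^1 ≅ 0
Ȟ^2 = (2 − 0) − 2 = 0, so Ȟ^2 ≅ 0

Ȟ^0 ≅ Z^2,  Ȟ^1 ≅ 0,  Ȟ^2 ≅ 0


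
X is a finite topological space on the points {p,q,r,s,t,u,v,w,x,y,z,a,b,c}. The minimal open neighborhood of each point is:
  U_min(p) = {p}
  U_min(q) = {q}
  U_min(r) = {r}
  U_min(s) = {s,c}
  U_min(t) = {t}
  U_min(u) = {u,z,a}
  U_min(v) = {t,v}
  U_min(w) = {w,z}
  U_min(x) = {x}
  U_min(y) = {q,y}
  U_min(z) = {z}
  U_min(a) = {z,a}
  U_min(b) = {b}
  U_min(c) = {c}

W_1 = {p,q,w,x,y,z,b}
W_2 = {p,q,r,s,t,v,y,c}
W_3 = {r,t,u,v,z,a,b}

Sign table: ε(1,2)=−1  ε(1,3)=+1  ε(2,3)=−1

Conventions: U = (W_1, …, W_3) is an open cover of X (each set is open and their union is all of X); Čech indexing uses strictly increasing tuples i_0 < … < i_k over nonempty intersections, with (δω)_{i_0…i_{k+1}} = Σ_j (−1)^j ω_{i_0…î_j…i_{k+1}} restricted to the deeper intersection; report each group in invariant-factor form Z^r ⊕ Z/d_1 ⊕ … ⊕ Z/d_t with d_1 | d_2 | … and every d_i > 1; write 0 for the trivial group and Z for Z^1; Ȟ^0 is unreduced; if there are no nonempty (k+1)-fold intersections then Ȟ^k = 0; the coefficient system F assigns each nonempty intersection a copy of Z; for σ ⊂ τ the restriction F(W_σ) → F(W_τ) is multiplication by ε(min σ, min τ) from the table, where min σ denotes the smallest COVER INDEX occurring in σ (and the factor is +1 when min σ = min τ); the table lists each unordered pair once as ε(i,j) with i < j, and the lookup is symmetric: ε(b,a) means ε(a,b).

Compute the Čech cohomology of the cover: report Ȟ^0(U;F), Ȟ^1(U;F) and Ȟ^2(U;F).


Ȟ^0 = Z; Ȟ^1 = Z; Ȟ^2 = 0

nerve simplices:
  W12={p,q,y} W13={z,b} W23={r,t,v}
C dims 3,3; δ0: rk 2, SNF 1^2
degree 0: 3−2−0 = 1 → Ȟ^0 ≅ Z
degree 1: 3−0−2 = 1 → Ȟ^1 ≅ Z
degree 2: 0−0−0 = 0 → Ȟ^2 ≅ 0


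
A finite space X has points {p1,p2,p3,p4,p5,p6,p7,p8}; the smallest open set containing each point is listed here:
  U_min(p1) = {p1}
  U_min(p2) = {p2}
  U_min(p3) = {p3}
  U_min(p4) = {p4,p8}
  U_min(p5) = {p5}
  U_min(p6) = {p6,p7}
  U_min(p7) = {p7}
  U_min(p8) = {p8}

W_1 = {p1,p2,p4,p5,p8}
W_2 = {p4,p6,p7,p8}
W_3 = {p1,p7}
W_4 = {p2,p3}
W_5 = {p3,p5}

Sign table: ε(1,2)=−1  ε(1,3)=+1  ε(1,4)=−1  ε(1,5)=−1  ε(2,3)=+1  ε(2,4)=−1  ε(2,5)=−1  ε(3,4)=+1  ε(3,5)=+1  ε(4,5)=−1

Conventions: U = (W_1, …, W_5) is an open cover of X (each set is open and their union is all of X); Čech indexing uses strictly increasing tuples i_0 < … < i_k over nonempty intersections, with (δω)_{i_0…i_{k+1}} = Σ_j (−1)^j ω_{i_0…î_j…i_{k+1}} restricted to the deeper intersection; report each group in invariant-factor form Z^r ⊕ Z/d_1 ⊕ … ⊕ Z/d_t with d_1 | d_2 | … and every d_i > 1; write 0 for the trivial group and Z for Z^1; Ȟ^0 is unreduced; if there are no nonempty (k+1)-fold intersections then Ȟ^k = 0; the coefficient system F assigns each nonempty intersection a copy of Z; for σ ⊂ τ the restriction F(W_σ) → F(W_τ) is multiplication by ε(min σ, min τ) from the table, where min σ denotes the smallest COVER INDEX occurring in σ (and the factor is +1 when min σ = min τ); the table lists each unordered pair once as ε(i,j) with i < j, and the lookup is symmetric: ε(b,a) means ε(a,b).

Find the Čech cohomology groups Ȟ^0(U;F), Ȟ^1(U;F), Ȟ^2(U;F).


Ȟ^0 = 0, Ȟ^1 = Z ⊕ Z/2 and Ȟ^2 = 0

cover nerve:
  W12={p4,p8} W13={p1} W14={p2} W15={p5} W23={p7} W45={p3}
C dims 5,6; δ0: rk 5, SNF 1^4·2
Ȟ^0: (5−5)−0=0 ⇒ 0
Ȟ^1: (6−0)−5=1 plus torsion [2] ⇒ Z ⊕ Z/2
Ȟ^2: (0−0)−0=0 ⇒ 0


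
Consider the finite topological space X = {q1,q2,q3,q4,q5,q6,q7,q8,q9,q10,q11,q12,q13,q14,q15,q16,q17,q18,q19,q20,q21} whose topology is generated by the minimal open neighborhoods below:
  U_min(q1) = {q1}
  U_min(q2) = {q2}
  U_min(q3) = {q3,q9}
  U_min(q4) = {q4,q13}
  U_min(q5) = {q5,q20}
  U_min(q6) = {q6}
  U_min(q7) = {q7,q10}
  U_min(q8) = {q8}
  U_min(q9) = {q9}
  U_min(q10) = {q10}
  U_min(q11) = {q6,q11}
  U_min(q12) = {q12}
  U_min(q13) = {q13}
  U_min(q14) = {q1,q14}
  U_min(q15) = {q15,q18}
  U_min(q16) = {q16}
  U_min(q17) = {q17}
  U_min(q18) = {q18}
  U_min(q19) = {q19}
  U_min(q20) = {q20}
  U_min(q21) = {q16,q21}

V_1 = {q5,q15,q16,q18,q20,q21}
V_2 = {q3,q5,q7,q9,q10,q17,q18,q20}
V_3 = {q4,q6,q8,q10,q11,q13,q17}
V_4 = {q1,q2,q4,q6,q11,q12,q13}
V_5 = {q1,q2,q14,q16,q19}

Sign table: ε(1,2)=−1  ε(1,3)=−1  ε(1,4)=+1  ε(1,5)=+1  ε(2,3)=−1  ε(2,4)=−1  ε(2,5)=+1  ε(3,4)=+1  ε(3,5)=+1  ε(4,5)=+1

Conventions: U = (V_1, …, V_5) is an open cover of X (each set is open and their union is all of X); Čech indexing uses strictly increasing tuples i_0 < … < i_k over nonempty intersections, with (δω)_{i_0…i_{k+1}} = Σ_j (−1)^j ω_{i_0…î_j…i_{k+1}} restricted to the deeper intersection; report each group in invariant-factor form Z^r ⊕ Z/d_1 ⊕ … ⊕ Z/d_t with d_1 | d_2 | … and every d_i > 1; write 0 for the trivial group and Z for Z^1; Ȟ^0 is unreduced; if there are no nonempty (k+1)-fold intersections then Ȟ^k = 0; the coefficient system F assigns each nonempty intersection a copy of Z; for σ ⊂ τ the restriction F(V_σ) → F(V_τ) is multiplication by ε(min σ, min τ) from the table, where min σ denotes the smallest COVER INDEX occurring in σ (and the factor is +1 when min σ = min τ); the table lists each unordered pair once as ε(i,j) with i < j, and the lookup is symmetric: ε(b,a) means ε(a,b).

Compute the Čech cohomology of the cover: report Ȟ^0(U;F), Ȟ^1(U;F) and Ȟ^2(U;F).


Ȟ^0(U;F) ≅ Z,  Ȟ^1(U;F) ≅ Z,  Ȟ^2(U;F) ≅ 0

cover nerve:
  V12={q5,q18,q20} V15={q16} V23={q10,q17} V34={q4,q6,q11,q13} V45={q1,q2}
C dims 5,5; δ0: rk 4, SNF 1^4
Ȟ^0: (5−4)−0=1 ⇒ Z
Ȟ^1: (5−0)−4=1 ⇒ Z
Ȟ^2: (0−0)−0=0 ⇒ 0


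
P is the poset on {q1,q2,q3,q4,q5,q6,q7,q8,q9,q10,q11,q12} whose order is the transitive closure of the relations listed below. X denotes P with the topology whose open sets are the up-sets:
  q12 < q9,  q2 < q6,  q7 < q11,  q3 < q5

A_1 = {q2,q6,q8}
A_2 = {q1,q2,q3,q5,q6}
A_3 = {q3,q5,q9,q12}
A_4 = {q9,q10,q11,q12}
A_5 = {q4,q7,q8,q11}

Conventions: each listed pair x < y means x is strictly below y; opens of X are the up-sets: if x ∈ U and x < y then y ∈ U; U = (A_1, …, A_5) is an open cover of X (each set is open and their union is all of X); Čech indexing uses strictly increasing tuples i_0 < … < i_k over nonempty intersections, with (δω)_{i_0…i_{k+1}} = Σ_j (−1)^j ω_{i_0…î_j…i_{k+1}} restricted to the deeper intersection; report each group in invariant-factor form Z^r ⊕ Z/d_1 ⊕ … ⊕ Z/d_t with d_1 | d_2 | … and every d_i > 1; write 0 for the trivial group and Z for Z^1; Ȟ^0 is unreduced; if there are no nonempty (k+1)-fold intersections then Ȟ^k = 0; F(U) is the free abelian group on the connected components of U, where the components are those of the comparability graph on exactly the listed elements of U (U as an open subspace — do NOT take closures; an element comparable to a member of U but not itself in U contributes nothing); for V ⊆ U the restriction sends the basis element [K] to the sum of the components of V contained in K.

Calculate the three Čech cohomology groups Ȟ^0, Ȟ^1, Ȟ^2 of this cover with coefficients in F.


nonempty intersections:
  A12={q2,q6} A15={q8} A23={q3,q5} A34={q9,q12} A45={q11}
components per intersection:
  A1: {q2,q6} {q8}
  A2: {q1} {q2,q6} {q3,q5}
  A3: {q3,q5} {q9,q12}
  A4: {q9,q12} {q10} {q11}
  A5: {q4} {q7,q11} {q8}
  A12: {q2,q6}
  A15: {q8}
  A23: {q3,q5}
  A34: {q9,q12}
  A45: {q11}
C dims 13,5; δ0: rk 5, SNF 1^5
Ȟ^0: (13−5)−0=8 ⇒ Z^8
Ȟ^1: (5−0)−5=0 ⇒ 0
Ȟ^2: (0−0)−0=0 ⇒ 0

Ȟ^0 ≅ Z^8; Ȟ^1 ≅ 0; Ȟ^2 ≅ 0


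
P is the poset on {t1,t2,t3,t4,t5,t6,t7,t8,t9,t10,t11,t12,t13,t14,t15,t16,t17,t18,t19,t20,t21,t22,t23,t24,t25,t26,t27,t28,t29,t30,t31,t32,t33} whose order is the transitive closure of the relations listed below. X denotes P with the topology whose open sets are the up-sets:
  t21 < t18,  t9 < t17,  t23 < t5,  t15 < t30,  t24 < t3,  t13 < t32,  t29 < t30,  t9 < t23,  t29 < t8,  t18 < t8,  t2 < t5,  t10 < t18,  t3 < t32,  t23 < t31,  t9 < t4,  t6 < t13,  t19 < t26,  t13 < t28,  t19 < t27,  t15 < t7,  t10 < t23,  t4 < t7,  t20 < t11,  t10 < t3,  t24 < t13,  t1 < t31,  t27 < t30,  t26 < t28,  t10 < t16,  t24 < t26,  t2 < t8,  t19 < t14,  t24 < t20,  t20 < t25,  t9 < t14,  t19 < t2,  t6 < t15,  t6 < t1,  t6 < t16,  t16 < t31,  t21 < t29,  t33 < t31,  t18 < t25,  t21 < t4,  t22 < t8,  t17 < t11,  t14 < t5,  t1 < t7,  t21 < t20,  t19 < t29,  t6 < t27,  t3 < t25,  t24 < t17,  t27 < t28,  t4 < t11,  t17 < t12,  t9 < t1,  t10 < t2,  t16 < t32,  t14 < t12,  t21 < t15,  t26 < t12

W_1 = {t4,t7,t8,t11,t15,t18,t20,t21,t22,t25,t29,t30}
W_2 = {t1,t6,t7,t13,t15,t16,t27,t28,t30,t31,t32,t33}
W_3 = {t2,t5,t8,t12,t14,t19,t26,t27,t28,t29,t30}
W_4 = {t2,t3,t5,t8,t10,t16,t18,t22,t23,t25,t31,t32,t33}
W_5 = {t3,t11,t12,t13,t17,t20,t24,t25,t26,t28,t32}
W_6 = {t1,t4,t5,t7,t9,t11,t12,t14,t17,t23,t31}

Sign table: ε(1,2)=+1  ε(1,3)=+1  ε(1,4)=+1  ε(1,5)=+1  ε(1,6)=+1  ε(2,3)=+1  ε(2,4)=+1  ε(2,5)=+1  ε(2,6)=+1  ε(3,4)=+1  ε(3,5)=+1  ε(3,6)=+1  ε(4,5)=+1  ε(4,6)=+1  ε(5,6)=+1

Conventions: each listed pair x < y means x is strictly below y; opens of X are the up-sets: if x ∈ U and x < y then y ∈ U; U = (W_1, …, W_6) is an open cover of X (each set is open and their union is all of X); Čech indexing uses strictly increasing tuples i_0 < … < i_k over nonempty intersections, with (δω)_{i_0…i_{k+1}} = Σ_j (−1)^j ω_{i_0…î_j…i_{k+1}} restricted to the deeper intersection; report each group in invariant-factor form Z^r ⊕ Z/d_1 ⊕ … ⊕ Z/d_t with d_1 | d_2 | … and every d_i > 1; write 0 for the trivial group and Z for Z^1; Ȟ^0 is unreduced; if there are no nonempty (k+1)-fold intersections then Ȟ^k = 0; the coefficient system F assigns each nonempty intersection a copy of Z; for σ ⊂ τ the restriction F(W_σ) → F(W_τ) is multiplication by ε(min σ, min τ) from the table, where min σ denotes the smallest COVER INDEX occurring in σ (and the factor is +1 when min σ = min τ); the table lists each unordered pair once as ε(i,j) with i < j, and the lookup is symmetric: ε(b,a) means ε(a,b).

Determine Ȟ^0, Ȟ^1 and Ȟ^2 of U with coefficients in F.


nerve of the cover:
  W12={t7,t15,t30} W13={t8,t29,t30} W14={t8,t18,t22,t25} W15={t11,t20,t25} W16={t4,t7,t11} W23={t27,t28,t30} W24={t16,t31,t32,t33} W25={t13,t28,t32} W26={t1,t7,t31} W34={t2,t5,t8} W35={t12,t26,t28} W36={t5,t12,t14} W45={t3,t25,t32} W46={t5,t23,t31} W56={t11,t12,t17}
  W123={t30} W126={t7} W134={t8} W145={t25} W156={t11} W235={t28} W245={t32} W246={t31} W346={t5} W356={t12}
C dims 6,15,10; δ0: rk 5, SNF 1^5; δ1: rk 10, SNF 1^9·2
Ȟ^0 = (6 − 5) − 0 = 1, so Ȟ^0 ≅ Z
Ȟ^1 = (15 − 10) − 5 = 0, so Ȟ^1 ≅ 0
Ȟ^2 = (10 − 0) − 10 = 0 plus torsion [2], so Ȟ^2 ≅ Z/2

Ȟ^0 ≅ Z; Ȟ^1 ≅ 0; Ȟ^2 ≅ Z/2


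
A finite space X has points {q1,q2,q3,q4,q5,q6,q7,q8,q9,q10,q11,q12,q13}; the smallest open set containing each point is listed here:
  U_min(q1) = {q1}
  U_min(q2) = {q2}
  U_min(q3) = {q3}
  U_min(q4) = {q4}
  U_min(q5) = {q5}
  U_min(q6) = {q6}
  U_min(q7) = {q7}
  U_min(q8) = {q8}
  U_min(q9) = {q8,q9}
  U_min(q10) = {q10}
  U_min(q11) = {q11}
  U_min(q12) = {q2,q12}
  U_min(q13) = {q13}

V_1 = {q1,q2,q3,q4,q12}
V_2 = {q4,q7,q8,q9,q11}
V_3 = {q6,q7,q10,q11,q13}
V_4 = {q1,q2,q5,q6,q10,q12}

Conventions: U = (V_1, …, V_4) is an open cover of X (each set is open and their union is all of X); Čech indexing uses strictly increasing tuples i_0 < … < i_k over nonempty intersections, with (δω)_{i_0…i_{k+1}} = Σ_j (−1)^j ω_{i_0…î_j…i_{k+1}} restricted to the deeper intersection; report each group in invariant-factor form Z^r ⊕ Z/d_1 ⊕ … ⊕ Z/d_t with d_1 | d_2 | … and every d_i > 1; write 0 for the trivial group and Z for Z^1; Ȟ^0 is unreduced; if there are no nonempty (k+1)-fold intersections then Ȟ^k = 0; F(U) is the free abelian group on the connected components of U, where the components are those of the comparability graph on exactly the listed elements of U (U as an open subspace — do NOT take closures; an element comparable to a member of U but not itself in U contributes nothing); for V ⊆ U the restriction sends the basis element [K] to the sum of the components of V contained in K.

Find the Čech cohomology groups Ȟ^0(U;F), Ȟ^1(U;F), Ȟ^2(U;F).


nerve simplices:
  V12={q4} V14={q1,q2,q12} V23={q7,q11} V34={q6,q10}
components per intersection:
  V1: {q1} {q2,q12} {q3} {q4}
  V2: {q4} {q7} {q8,q9} {q11}
  V3: {q6} {q7} {q10} {q11} {q13}
  V4: {q1} {q2,q12} {q5} {q6} {q10}
  V12: {q4}
  V14: {q1} {q2,q12}
  V23: {q7} {q11}
  V34: {q6} {q10}
C dims 18,7; δ0: rk 7, SNF 1^7
degree 0: 18−7−0 = 11 → Ȟ^0 ≅ Z^11
degree 1: 7−0−7 = 0 → Ȟ^1 ≅ 0
degree 2: 0−0−0 = 0 → Ȟ^2 ≅ 0

Ȟ^0 = Z^11,  Ȟ^1 = 0,  Ȟ^2 = 0


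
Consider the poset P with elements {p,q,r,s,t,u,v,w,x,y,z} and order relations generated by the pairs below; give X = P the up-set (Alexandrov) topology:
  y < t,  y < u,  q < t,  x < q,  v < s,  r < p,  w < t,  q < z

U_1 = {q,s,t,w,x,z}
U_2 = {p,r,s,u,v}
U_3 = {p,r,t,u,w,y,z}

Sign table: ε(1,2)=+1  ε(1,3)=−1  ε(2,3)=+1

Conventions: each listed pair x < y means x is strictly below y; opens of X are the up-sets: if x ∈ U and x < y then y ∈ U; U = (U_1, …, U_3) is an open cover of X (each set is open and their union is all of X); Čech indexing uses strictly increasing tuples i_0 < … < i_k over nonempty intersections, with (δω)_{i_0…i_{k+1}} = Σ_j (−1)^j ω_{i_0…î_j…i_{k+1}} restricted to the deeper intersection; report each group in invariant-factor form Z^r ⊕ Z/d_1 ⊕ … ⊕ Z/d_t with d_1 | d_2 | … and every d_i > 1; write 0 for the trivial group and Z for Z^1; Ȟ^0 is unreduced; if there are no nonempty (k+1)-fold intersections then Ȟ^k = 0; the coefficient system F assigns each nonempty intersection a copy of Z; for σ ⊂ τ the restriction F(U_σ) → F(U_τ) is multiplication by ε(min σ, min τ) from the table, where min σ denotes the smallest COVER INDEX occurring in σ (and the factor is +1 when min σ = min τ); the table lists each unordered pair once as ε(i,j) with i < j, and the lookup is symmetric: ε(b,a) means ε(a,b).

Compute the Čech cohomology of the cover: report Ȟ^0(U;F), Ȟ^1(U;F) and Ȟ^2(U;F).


Ȟ^0 ≅ 0,  Ȟ^1 ≅ Z/2,  Ȟ^2 ≅ 0

nonempty overlaps:
  U12={s} U13={t,w,z} U23={p,r,u}
C dims 3,3; δ0: rk 3, SNF 1^2·2
degree 0: 3−3−0 = 0 → Ȟ^0 ≅ 0
degree 1: 3−0−3 = 0 plus torsion [2] → Ȟ^1 ≅ Z/2
degree 2: 0−0−0 = 0 → Ȟ^2 ≅ 0


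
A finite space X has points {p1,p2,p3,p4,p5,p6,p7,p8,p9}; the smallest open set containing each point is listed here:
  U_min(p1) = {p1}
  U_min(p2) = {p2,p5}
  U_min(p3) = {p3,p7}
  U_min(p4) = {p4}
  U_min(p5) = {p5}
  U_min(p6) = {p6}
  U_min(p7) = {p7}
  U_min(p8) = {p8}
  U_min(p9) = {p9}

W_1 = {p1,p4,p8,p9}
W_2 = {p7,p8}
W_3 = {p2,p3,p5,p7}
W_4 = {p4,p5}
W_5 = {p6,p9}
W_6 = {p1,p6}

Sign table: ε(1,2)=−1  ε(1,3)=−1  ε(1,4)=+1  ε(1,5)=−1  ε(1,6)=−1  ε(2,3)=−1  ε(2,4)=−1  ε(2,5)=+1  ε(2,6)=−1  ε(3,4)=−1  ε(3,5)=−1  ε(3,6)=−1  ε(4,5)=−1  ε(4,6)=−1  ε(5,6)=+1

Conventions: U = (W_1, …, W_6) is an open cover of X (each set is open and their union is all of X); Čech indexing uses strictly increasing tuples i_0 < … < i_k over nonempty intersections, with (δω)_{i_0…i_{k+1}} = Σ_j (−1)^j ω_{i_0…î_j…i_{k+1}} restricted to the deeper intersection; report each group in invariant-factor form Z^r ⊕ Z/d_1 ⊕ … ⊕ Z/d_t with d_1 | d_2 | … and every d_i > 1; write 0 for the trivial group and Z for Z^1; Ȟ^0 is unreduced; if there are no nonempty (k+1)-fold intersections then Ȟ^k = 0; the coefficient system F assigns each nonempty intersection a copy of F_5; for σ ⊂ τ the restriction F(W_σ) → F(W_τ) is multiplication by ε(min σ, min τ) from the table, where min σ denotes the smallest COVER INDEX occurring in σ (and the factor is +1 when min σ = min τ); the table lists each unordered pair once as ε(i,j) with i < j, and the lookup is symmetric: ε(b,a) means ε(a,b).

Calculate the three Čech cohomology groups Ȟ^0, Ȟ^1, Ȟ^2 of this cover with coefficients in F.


nerve simplices:
  W12={p8} W14={p4} W15={p9} W16={p1} W23={p7} W34={p5} W56={p6}
C dims 6,7; δ0: rk_F5 6
degree 0: 6−6−0 = 0 → Ȟ^0 ≅ 0
degree 1: 7−0−6 = 1 → Ȟ^1 ≅ Z/5
degree 2: 0−0−0 = 0 → Ȟ^2 ≅ 0

Ȟ^0 = 0,  Ȟ^1 = Z/5,  Ȟ^2 = 0


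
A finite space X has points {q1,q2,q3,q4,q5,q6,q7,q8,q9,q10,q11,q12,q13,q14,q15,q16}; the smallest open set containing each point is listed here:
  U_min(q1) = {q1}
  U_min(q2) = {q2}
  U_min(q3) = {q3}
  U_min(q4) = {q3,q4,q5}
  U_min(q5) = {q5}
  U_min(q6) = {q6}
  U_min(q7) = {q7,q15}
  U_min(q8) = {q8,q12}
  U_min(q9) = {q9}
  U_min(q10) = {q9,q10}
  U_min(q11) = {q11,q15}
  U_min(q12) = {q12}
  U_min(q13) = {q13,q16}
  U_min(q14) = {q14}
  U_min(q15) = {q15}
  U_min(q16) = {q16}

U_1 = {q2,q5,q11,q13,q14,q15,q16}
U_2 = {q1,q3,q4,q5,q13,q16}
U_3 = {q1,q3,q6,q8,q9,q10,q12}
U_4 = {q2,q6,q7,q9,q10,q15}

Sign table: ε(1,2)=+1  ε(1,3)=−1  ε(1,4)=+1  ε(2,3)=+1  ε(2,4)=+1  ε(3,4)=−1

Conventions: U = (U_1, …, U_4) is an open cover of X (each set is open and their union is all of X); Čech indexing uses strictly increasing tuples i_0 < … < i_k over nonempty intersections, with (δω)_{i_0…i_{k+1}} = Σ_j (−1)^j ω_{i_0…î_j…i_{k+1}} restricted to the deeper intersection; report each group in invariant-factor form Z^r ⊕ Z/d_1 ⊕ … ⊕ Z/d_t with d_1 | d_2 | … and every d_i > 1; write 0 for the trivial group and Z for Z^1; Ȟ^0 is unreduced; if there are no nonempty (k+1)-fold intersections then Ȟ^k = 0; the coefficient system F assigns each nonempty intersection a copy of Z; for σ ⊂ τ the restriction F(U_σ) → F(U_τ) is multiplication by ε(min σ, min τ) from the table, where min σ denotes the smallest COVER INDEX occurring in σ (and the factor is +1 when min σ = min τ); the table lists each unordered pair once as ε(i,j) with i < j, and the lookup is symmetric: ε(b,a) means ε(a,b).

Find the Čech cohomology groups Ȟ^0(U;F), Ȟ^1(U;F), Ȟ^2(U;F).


nerve of the cover:
  U12={q5,q13,q16} U14={q2,q15} U23={q1,q3} U34={q6,q9,q10}
C dims 4,4; δ0: rk 4, SNF 1^3·2
Ȟ^0 = (4 − 4) − 0 = 0, so Ȟ^0 ≅ 0
Ȟ^1 = (4 − 0) − 4 = 0 plus torsion [2], so Ȟ^1 ≅ Z/2
Ȟ^2 = (0 − 0) − 0 = 0, so Ȟ^2 ≅ 0

Ȟ^0(U;F) ≅ 0; Ȟ^1(U;F) ≅ Z/2; Ȟ^2(U;F) ≅ 0


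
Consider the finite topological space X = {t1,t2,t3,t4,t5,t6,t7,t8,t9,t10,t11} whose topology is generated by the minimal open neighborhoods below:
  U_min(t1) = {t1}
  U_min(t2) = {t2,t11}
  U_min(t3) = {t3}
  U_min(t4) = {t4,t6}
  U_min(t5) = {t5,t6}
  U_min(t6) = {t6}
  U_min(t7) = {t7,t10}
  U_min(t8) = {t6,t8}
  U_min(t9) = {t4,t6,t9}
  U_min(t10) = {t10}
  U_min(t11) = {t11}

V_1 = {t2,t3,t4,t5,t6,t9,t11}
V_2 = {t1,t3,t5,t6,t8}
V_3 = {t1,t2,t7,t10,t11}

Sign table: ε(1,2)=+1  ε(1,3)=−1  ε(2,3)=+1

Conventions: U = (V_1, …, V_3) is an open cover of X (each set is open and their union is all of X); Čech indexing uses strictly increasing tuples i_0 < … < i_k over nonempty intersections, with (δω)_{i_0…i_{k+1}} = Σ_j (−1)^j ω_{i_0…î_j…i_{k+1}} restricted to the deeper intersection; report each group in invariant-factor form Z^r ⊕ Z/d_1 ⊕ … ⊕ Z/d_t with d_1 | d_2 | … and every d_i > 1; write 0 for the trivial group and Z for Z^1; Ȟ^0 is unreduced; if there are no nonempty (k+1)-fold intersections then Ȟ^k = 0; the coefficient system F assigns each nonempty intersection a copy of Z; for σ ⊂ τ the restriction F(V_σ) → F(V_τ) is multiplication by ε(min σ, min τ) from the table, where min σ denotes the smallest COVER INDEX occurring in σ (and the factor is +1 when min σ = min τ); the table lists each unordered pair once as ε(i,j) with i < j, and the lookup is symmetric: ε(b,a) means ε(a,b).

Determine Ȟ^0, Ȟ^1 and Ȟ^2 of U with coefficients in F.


Ȟ^0(U;F) ≅ 0,  Ȟ^1(U;F) ≅ Z/2,  Ȟ^2(U;F) ≅ 0

nonempty intersections:
  V12={t3,t5,t6} V13={t2,t11} V23={t1}
C dims 3,3; δ0: rk 3, SNF 1^2·2
Ȟ^0: (3−3)−0=0 ⇒ 0
Ȟ^1: (3−0)−3=0 plus torsion [2] ⇒ Z/2
Ȟ^2: (0−0)−0=0 ⇒ 0


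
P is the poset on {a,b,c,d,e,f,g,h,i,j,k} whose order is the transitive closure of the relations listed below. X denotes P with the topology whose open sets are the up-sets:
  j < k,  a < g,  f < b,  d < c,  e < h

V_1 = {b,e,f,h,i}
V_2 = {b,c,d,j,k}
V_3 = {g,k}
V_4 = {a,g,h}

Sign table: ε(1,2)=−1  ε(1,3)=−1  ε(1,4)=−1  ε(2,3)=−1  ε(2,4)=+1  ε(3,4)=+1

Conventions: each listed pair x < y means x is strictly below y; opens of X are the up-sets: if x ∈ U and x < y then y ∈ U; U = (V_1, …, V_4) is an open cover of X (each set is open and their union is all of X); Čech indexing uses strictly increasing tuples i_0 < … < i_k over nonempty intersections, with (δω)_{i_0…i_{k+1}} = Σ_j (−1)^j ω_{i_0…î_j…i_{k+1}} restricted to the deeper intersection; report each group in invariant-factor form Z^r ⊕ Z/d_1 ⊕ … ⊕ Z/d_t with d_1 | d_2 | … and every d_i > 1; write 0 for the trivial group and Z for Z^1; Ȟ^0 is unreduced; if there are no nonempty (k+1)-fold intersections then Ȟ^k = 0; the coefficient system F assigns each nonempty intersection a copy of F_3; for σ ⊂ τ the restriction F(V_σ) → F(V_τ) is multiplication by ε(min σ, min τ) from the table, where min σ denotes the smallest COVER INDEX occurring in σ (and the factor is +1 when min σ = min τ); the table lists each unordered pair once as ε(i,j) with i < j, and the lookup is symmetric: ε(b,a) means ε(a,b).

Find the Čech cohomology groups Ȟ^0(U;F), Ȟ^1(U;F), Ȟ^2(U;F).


nonempty intersections:
  V12={b} V14={h} V23={k} V34={g}
C dims 4,4; δ0: rk_F3 4
Ȟ^0: (4−4)−0=0 ⇒ 0
Ȟ^1: (4−0)−4=0 ⇒ 0
Ȟ^2: (0−0)−0=0 ⇒ 0

Ȟ^0 ≅ 0; Ȟ^1 ≅ 0; Ȟ^2 ≅ 0
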